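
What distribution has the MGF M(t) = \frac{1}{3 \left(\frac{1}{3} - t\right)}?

The MGF M(t) = \frac{1}{3 \left(\frac{1}{3} - t\right)} is the standard form for the Exponential distribution.
Comparing with the known MGF formula identifies: Exponential(rate λ=1/3)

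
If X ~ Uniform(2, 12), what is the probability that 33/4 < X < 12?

P(33/4 < X < 12) = ∫_{33/4}^{12} f(x) dx
where f(x) = \frac{1}{10}
= \frac{3}{8}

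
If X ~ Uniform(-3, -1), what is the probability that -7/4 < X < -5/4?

P(-7/4 < X < -5/4) = ∫_{-7/4}^{-5/4} f(x) dx
where f(x) = \frac{1}{2}
= \frac{1}{4}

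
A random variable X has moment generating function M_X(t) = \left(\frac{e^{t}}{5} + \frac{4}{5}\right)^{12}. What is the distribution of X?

The MGF M(t) = \left(\frac{e^{t}}{5} + \frac{4}{5}\right)^{12} is the standard form for the Binomial distribution.
Comparing with the known MGF formula identifies: Binomial(n=12, p=1/5)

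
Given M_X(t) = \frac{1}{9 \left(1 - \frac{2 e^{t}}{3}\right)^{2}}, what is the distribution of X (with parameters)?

The MGF M(t) = \frac{1}{9 \left(1 - \frac{2 e^{t}}{3}\right)^{2}} is the standard form for the NegativeBinomial distribution.
Comparing with the known MGF formula identifies: NegBin(r=2, p=1/3), X = failures before r-th success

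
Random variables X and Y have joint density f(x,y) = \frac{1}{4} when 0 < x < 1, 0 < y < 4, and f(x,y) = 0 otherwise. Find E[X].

f_X(x) = ∫_0^4 \frac{1}{4} dy = 1
E[X] = ∫_0^1 x × (1) dx = \frac{1}{2}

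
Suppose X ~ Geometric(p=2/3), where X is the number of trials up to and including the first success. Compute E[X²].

Using the identity E[X²] = Var(X) + (E[X])²:
E[X] = \frac{3}{2}
Var(X) = \frac{3}{4}
E[X²] = \frac{3}{4} + (\frac{3}{2})²
= 3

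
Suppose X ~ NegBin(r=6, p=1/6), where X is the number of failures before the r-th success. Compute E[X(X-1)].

E[X(X-1)] = E[X² - X] = E[X²] - E[X]
E[X] = 30
E[X²] = Var(X) + (E[X])² = 180 + (30)² = 1080
E[X(X-1)] = 1080 - 30 = 1050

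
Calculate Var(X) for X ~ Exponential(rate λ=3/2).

For X ~ Exponential(rate λ=3/2):
Var(X) = \frac{4}{9}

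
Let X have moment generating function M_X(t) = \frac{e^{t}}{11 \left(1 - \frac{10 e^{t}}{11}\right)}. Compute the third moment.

To find E[X^3], compute M^(3)(0):
M^(1)(t) = \frac{e^{t}}{11 \left(1 - \frac{10 e^{t}}{11}\right)} + \frac{10 e^{2 t}}{121 \left(1 - \frac{10 e^{t}}{11}\right)^{2}}
M^(2)(t) = \frac{e^{t}}{11 \left(1 - \frac{10 e^{t}}{11}\right)} + \frac{30 e^{2 t}}{121 \left(1 - \frac{10 e^{t}}{11}\right)^{2}} + \frac{200 e^{3 t}}{1331 \left(1 - \frac{10 e^{t}}{11}\right)^{3}}
M^(3)(t) = \frac{e^{t}}{11 \left(1 - \frac{10 e^{t}}{11}\right)} + \frac{70 e^{2 t}}{121 \left(1 - \frac{10 e^{t}}{11}\right)^{2}} + \frac{1200 e^{3 t}}{1331 \left(1 - \frac{10 e^{t}}{11}\right)^{3}} + \frac{6000 e^{4 t}}{14641 \left(1 - \frac{10 e^{t}}{11}\right)^{4}}
M^(3)(0) = 7271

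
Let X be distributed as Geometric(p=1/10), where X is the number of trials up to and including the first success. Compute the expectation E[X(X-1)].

E[X(X-1)] = E[X² - X] = E[X²] - E[X]
E[X] = 10
E[X²] = Var(X) + (E[X])² = 90 + (10)² = 190
E[X(X-1)] = 190 - 10 = 180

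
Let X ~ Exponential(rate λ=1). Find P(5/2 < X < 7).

P(5/2 < X < 7) = ∫_{5/2}^{7} f(x) dx
where f(x) = e^{- x}
= - \frac{1}{e^{7}} + e^{- \frac{5}{2}}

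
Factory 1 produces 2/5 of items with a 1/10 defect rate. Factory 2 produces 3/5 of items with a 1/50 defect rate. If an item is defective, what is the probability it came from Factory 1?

Using Bayes' theorem:
P(F1) = 2/5, P(D|F1) = 1/10
P(F2) = 3/5, P(D|F2) = 1/50
P(D) = P(D|F1)P(F1) + P(D|F2)P(F2)
     = \frac{13}{250}
P(F1|D) = P(D|F1)P(F1) / P(D)
= \frac{10}{13}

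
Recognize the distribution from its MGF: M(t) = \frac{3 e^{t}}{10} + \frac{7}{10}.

The MGF M(t) = \frac{3 e^{t}}{10} + \frac{7}{10} is the standard form for the Bernoulli distribution.
Comparing with the known MGF formula identifies: Bernoulli(p=3/10)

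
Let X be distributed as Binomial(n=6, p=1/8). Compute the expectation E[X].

For X ~ Binomial(n=6, p=1/8), the expected value is:
E[X] = \frac{3}{4}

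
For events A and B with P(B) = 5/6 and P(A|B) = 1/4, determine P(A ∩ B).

By definition, P(A|B) = P(A ∩ B) / P(B)
So P(A ∩ B) = P(A|B) × P(B)
= 1/4 × 5/6
= 5/24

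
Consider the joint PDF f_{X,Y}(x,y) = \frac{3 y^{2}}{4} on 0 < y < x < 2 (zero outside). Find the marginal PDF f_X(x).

f_X(x) = ∫_0^x \frac{3 y^{2}}{4} dy = \frac{x^{3}}{4}
for 0 < x < 2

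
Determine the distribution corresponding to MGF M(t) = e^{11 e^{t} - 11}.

The MGF M(t) = e^{11 e^{t} - 11} is the standard form for the Poisson distribution.
Comparing with the known MGF formula identifies: Poisson(λ=11)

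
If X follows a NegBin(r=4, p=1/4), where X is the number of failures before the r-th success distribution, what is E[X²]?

Using the identity E[X²] = Var(X) + (E[X])²:
E[X] = 12
Var(X) = 48
E[X²] = 48 + (12)²
= 192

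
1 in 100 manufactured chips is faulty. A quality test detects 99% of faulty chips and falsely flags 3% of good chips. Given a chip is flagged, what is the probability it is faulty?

Let D = the rare event, + = positive/flagged.
P(D) = 1/100
P(+|D) = 99/100
P(+|D') = 3/100
P(+) = P(+|D)P(D) + P(+|D')P(D')
     = \frac{99}{100} × \frac{1}{100} + \frac{3}{100} × \frac{99}{100}
     = \frac{99}{2500}
P(D|+) = P(+|D)P(D)/P(+) = \frac{1}{4}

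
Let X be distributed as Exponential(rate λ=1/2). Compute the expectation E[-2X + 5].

For X ~ Exponential(rate λ=1/2):
E[X] = 2
E[-2X + 5] = -2 × E[X] + 5 = 1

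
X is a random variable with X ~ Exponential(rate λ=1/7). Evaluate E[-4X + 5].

For X ~ Exponential(rate λ=1/7):
E[X] = 7
E[-4X + 5] = -4 × E[X] + 5 = -23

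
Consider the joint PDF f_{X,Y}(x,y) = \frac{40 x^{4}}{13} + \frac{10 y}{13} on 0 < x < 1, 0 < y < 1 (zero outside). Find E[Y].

E[Y] = ∫_0^1 ∫_0^1 y × f(x,y) dx dy
= \frac{22}{39}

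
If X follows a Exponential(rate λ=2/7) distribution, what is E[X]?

For X ~ Exponential(rate λ=2/7), the expected value is:
E[X] = \frac{7}{2}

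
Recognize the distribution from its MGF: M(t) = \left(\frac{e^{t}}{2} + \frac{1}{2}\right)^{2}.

The MGF M(t) = \left(\frac{e^{t}}{2} + \frac{1}{2}\right)^{2} is the standard form for the Binomial distribution.
Comparing with the known MGF formula identifies: Binomial(n=2, p=1/2)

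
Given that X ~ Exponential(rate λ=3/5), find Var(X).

For X ~ Exponential(rate λ=3/5):
Var(X) = \frac{25}{9}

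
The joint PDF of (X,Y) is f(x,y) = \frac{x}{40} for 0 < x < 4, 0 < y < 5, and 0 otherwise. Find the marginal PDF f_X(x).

f_X(x) = ∫_0^5 f(x,y) dy
= ∫_0^5 \frac{x}{40} dy
= \frac{x}{8} for 0 < x < 4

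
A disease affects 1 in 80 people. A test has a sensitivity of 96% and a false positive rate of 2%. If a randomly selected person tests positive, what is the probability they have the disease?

Let D = the rare event, + = positive/flagged.
P(D) = 1/80
P(+|D) = 96/100 = 24/25
P(+|D') = 2/100 = 1/50
P(+) = P(+|D)P(D) + P(+|D')P(D')
     = \frac{24}{25} × \frac{1}{80} + \frac{1}{50} × \frac{79}{80}
     = \frac{127}{4000}
P(D|+) = P(+|D)P(D)/P(+) = \frac{48}{127}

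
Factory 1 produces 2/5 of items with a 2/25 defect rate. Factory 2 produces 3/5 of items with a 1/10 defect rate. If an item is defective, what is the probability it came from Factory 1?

Using Bayes' theorem:
P(F1) = 2/5, P(D|F1) = 2/25
P(F2) = 3/5, P(D|F2) = 1/10
P(D) = P(D|F1)P(F1) + P(D|F2)P(F2)
     = \frac{23}{250}
P(F1|D) = P(D|F1)P(F1) / P(D)
= \frac{8}{23}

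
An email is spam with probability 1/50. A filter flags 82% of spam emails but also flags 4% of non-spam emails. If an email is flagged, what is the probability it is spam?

Let D = the rare event, + = positive/flagged.
P(D) = 1/50
P(+|D) = 82/100 = 41/50
P(+|D') = 4/100 = 1/25
P(+) = P(+|D)P(D) + P(+|D')P(D')
     = \frac{41}{50} × \frac{1}{50} + \frac{1}{25} × \frac{49}{50}
     = \frac{139}{2500}
P(D|+) = P(+|D)P(D)/P(+) = \frac{41}{139}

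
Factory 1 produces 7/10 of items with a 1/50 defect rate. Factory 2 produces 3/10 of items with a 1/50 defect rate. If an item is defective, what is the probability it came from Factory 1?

Using Bayes' theorem:
P(F1) = 7/10, P(D|F1) = 1/50
P(F2) = 3/10, P(D|F2) = 1/50
P(D) = P(D|F1)P(F1) + P(D|F2)P(F2)
     = \frac{1}{50}
P(F1|D) = P(D|F1)P(F1) / P(D)
= \frac{7}{10}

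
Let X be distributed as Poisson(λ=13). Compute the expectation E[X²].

Using the identity E[X²] = Var(X) + (E[X])²:
E[X] = 13
Var(X) = 13
E[X²] = 13 + (13)²
= 182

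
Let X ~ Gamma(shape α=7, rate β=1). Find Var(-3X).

For X ~ Gamma(shape α=7, rate β=1):
Var(X) = 7
Var(-3X) = (-3)² × Var(X) = 9 × 7 = 63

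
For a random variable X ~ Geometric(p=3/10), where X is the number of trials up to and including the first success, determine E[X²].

Using the identity E[X²] = Var(X) + (E[X])²:
E[X] = \frac{10}{3}
Var(X) = \frac{70}{9}
E[X²] = \frac{70}{9} + (\frac{10}{3})²
= \frac{170}{9}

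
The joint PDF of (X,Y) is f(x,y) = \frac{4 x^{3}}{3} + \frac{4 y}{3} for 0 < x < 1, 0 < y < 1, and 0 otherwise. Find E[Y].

E[Y] = ∫_0^1 ∫_0^1 y × f(x,y) dx dy
= \frac{11}{18}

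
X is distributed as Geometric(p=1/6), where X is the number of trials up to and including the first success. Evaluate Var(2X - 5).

For X ~ Geometric(p=1/6), where X is the number of trials up to and including the first success:
Var(X) = 30
Var(2X - 5) = (2)² × Var(X) = 4 × 30 = 120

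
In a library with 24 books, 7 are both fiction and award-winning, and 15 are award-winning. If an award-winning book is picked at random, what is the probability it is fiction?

P(A ∩ B) = 7/24
P(B) = 15/24 = 5/8
P(A|B) = P(A ∩ B) / P(B) = (7/24) / (5/8) = 7/15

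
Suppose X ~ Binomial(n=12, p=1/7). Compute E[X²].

Using the identity E[X²] = Var(X) + (E[X])²:
E[X] = \frac{12}{7}
Var(X) = \frac{72}{49}
E[X²] = \frac{72}{49} + (\frac{12}{7})²
= \frac{216}{49}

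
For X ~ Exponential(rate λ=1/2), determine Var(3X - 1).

For X ~ Exponential(rate λ=1/2):
Var(X) = 4
Var(3X - 1) = (3)² × Var(X) = 9 × 4 = 36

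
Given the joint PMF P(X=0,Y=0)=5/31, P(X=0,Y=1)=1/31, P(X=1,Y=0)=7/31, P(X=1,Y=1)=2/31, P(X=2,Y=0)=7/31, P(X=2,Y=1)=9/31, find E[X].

First find marginal of X:
P(X=0) = 6/31
P(X=1) = 9/31
P(X=2) = 16/31
E[X] = 0 × 6/31 + 1 × 9/31 + 2 × 16/31 = 41/31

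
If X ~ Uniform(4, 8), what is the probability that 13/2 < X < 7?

P(13/2 < X < 7) = ∫_{13/2}^{7} f(x) dx
where f(x) = \frac{1}{4}
= \frac{1}{8}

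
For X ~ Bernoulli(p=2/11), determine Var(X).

For X ~ Bernoulli(p=2/11):
Var(X) = \frac{18}{121}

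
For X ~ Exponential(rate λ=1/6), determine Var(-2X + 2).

For X ~ Exponential(rate λ=1/6):
Var(X) = 36
Var(-2X + 2) = (-2)² × Var(X) = 4 × 36 = 144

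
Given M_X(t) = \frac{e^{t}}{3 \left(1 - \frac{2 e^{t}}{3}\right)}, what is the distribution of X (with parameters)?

The MGF M(t) = \frac{e^{t}}{3 \left(1 - \frac{2 e^{t}}{3}\right)} is the standard form for the Geometric distribution.
Comparing with the known MGF formula identifies: Geometric(p=1/3), X = trial number of first success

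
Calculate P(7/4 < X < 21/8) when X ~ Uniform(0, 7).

P(7/4 < X < 21/8) = ∫_{7/4}^{21/8} f(x) dx
where f(x) = \frac{1}{7}
= \frac{1}{8}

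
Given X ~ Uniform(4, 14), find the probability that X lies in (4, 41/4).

P(4 < X < 41/4) = ∫_{4}^{41/4} f(x) dx
where f(x) = \frac{1}{10}
= \frac{5}{8}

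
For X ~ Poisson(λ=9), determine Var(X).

For X ~ Poisson(λ=9):
Var(X) = 9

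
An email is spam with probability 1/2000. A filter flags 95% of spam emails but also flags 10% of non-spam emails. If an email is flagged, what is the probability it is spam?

Let D = the rare event, + = positive/flagged.
P(D) = 1/2000
P(+|D) = 95/100 = 19/20
P(+|D') = 10/100 = 1/10
P(+) = P(+|D)P(D) + P(+|D')P(D')
     = \frac{19}{20} × \frac{1}{2000} + \frac{1}{10} × \frac{1999}{2000}
     = \frac{4017}{40000}
P(D|+) = P(+|D)P(D)/P(+) = \frac{19}{4017}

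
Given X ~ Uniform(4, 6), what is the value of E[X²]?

Using the identity E[X²] = Var(X) + (E[X])²:
E[X] = 5
Var(X) = \frac{1}{3}
E[X²] = \frac{1}{3} + (5)²
= \frac{76}{3}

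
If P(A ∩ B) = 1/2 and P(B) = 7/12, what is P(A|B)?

P(A|B) = P(A ∩ B) / P(B)
= (1/2) / (7/12)
= 6/7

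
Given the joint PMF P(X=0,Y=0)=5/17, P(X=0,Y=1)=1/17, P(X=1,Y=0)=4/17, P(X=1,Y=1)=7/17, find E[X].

First find marginal of X:
P(X=0) = 6/17
P(X=1) = 11/17
E[X] = 0 × 6/17 + 1 × 11/17 = 11/17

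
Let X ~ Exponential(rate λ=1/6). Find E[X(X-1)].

E[X(X-1)] = E[X² - X] = E[X²] - E[X]
E[X] = 6
E[X²] = Var(X) + (E[X])² = 36 + (6)² = 72
E[X(X-1)] = 72 - 6 = 66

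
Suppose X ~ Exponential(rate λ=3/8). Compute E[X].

For X ~ Exponential(rate λ=3/8), the expected value is:
E[X] = \frac{8}{3}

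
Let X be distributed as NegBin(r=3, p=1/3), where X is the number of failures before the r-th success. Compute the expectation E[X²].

Using the identity E[X²] = Var(X) + (E[X])²:
E[X] = 6
Var(X) = 18
E[X²] = 18 + (6)²
= 54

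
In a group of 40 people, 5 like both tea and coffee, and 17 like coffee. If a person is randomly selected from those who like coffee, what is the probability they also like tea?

P(A ∩ B) = 5/40 = 1/8
P(B) = 17/40
P(A|B) = P(A ∩ B) / P(B) = (1/8) / (17/40) = 5/17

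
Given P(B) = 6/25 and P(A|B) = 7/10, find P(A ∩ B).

By definition, P(A|B) = P(A ∩ B) / P(B)
So P(A ∩ B) = P(A|B) × P(B)
= 7/10 × 6/25
= 21/125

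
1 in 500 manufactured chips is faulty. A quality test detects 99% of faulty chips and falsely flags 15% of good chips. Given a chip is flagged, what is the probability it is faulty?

Let D = the rare event, + = positive/flagged.
P(D) = 1/500
P(+|D) = 99/100
P(+|D') = 15/100 = 3/20
P(+) = P(+|D)P(D) + P(+|D')P(D')
     = \frac{99}{100} × \frac{1}{500} + \frac{3}{20} × \frac{499}{500}
     = \frac{474}{3125}
P(D|+) = P(+|D)P(D)/P(+) = \frac{33}{2528}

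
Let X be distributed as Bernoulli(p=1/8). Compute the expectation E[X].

For X ~ Bernoulli(p=1/8), the expected value is:
E[X] = \frac{1}{8}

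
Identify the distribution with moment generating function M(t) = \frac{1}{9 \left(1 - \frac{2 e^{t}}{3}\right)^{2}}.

The MGF M(t) = \frac{1}{9 \left(1 - \frac{2 e^{t}}{3}\right)^{2}} is the standard form for the NegativeBinomial distribution.
Comparing with the known MGF formula identifies: NegBin(r=2, p=1/3), X = failures before r-th success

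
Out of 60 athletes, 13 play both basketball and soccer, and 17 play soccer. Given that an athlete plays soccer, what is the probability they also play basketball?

P(A ∩ B) = 13/60
P(B) = 17/60
P(A|B) = P(A ∩ B) / P(B) = (13/60) / (17/60) = 13/17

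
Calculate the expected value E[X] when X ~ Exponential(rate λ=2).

For X ~ Exponential(rate λ=2), the expected value is:
E[X] = \frac{1}{2}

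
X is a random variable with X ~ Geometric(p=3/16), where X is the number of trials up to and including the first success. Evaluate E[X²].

Using the identity E[X²] = Var(X) + (E[X])²:
E[X] = \frac{16}{3}
Var(X) = \frac{208}{9}
E[X²] = \frac{208}{9} + (\frac{16}{3})²
= \frac{464}{9}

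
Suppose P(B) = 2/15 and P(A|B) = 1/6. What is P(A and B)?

By definition, P(A|B) = P(A ∩ B) / P(B)
So P(A ∩ B) = P(A|B) × P(B)
= 1/6 × 2/15
= 1/45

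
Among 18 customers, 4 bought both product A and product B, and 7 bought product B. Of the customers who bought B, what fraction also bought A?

P(A ∩ B) = 4/18 = 2/9
P(B) = 7/18
P(A|B) = P(A ∩ B) / P(B) = (2/9) / (7/18) = 4/7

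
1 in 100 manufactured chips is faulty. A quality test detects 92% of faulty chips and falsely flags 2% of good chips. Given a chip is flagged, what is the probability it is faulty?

Let D = the rare event, + = positive/flagged.
P(D) = 1/100
P(+|D) = 92/100 = 23/25
P(+|D') = 2/100 = 1/50
P(+) = P(+|D)P(D) + P(+|D')P(D')
     = \frac{23}{25} × \frac{1}{100} + \frac{1}{50} × \frac{99}{100}
     = \frac{29}{1000}
P(D|+) = P(+|D)P(D)/P(+) = \frac{46}{145}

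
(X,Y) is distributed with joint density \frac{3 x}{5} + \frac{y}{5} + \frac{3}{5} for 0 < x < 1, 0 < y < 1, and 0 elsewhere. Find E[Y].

E[Y] = ∫_0^1 ∫_0^1 y × f(x,y) dx dy
= \frac{31}{60}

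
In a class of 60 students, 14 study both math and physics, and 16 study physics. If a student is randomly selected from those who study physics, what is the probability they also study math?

P(A ∩ B) = 14/60 = 7/30
P(B) = 16/60 = 4/15
P(A|B) = P(A ∩ B) / P(B) = (7/30) / (4/15) = 7/8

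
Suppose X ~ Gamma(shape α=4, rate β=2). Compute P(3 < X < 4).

P(3 < X < 4) = ∫_{3}^{4} f(x) dx
where f(x) = \frac{8 x^{3} e^{- 2 x}}{3}
= \frac{-379 + 183 e^{2}}{3 e^{8}}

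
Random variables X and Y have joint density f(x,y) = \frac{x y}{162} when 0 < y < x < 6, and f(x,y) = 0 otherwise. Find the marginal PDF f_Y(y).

f_Y(y) = ∫_y^6 \frac{x y}{162} dx = \frac{y \left(36 - y^{2}\right)}{324}
for 0 < y < 6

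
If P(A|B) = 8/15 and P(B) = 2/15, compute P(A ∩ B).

By definition, P(A|B) = P(A ∩ B) / P(B)
So P(A ∩ B) = P(A|B) × P(B)
= 8/15 × 2/15
= 16/225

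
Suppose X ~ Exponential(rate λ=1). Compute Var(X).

For X ~ Exponential(rate λ=1):
Var(X) = 1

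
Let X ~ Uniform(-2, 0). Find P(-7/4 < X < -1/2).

P(-7/4 < X < -1/2) = ∫_{-7/4}^{-1/2} f(x) dx
where f(x) = \frac{1}{2}
= \frac{5}{8}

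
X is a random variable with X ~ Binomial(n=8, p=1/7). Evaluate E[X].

For X ~ Binomial(n=8, p=1/7), the expected value is:
E[X] = \frac{8}{7}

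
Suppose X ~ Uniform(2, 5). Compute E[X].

For X ~ Uniform(2, 5), the expected value is:
E[X] = \frac{7}{2}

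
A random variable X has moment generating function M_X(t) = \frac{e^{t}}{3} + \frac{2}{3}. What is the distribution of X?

The MGF M(t) = \frac{e^{t}}{3} + \frac{2}{3} is the standard form for the Bernoulli distribution.
Comparing with the known MGF formula identifies: Bernoulli(p=1/3)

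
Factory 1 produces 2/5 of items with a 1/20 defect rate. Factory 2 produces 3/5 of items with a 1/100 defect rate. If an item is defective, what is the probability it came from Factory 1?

Using Bayes' theorem:
P(F1) = 2/5, P(D|F1) = 1/20
P(F2) = 3/5, P(D|F2) = 1/100
P(D) = P(D|F1)P(F1) + P(D|F2)P(F2)
     = \frac{13}{500}
P(F1|D) = P(D|F1)P(F1) / P(D)
= \frac{10}{13}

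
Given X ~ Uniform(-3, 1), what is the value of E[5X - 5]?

For X ~ Uniform(-3, 1):
E[X] = -1
E[5X - 5] = 5 × E[X] - 5 = -10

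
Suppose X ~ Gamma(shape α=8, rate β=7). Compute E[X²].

Using the identity E[X²] = Var(X) + (E[X])²:
E[X] = \frac{8}{7}
Var(X) = \frac{8}{49}
E[X²] = \frac{8}{49} + (\frac{8}{7})²
= \frac{72}{49}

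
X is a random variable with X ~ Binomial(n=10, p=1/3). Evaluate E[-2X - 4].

For X ~ Binomial(n=10, p=1/3):
E[X] = \frac{10}{3}
E[-2X - 4] = -2 × E[X] - 4 = - \frac{32}{3}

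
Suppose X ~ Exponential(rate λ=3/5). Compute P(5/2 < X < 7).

P(5/2 < X < 7) = ∫_{5/2}^{7} f(x) dx
where f(x) = \frac{3 e^{- \frac{3 x}{5}}}{5}
= - \frac{1}{e^{\frac{21}{5}}} + e^{- \frac{3}{2}}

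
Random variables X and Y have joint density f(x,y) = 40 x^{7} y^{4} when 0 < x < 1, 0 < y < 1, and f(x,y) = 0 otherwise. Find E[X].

E[X] = ∫_0^1 ∫_0^1 x × f(x,y) dy dx
= ∫_0^1 ∫_0^1 x × (40 x^{7} y^{4}) dy dx
= \frac{8}{9}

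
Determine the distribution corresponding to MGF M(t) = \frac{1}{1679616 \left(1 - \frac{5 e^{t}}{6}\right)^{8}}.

The MGF M(t) = \frac{1}{1679616 \left(1 - \frac{5 e^{t}}{6}\right)^{8}} is the standard form for the NegativeBinomial distribution.
Comparing with the known MGF formula identifies: NegBin(r=8, p=1/6), X = failures before r-th success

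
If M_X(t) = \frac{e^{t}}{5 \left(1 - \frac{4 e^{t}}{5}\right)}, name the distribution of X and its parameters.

The MGF M(t) = \frac{e^{t}}{5 \left(1 - \frac{4 e^{t}}{5}\right)} is the standard form for the Geometric distribution.
Comparing with the known MGF formula identifies: Geometric(p=1/5), X = trial number of first success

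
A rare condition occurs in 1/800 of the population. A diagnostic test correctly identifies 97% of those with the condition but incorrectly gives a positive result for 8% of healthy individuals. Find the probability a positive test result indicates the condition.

Let D = the rare event, + = positive/flagged.
P(D) = 1/800
P(+|D) = 97/100
P(+|D') = 8/100 = 2/25
P(+) = P(+|D)P(D) + P(+|D')P(D')
     = \frac{97}{100} × \frac{1}{800} + \frac{2}{25} × \frac{799}{800}
     = \frac{6489}{80000}
P(D|+) = P(+|D)P(D)/P(+) = \frac{97}{6489}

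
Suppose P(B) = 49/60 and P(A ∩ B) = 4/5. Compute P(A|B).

P(A|B) = P(A ∩ B) / P(B)
= (4/5) / (49/60)
= 48/49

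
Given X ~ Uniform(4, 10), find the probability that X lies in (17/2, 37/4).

P(17/2 < X < 37/4) = ∫_{17/2}^{37/4} f(x) dx
where f(x) = \frac{1}{6}
= \frac{1}{8}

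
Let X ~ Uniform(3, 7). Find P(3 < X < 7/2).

P(3 < X < 7/2) = ∫_{3}^{7/2} f(x) dx
where f(x) = \frac{1}{4}
= \frac{1}{8}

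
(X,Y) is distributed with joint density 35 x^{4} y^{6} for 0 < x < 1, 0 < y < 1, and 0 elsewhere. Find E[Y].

E[Y] = ∫_0^1 ∫_0^1 y × f(x,y) dx dy
= \frac{7}{8}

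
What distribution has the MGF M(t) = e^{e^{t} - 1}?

The MGF M(t) = e^{e^{t} - 1} is the standard form for the Poisson distribution.
Comparing with the known MGF formula identifies: Poisson(λ=1)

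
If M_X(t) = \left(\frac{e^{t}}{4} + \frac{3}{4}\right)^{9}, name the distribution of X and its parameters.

The MGF M(t) = \left(\frac{e^{t}}{4} + \frac{3}{4}\right)^{9} is the standard form for the Binomial distribution.
Comparing with the known MGF formula identifies: Binomial(n=9, p=1/4)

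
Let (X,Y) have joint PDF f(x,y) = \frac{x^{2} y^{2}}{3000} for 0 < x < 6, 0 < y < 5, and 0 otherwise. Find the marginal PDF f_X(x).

f_X(x) = ∫_0^5 f(x,y) dy
= ∫_0^5 \frac{x^{2} y^{2}}{3000} dy
= \frac{x^{2}}{72} for 0 < x < 6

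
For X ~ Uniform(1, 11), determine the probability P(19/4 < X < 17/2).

P(19/4 < X < 17/2) = ∫_{19/4}^{17/2} f(x) dx
where f(x) = \frac{1}{10}
= \frac{3}{8}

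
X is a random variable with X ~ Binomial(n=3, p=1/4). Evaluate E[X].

For X ~ Binomial(n=3, p=1/4), the expected value is:
E[X] = \frac{3}{4}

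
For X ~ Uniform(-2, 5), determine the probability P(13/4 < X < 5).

P(13/4 < X < 5) = ∫_{13/4}^{5} f(x) dx
where f(x) = \frac{1}{7}
= \frac{1}{4}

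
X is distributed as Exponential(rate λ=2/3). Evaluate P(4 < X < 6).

P(4 < X < 6) = ∫_{4}^{6} f(x) dx
where f(x) = \frac{2 e^{- \frac{2 x}{3}}}{3}
= - \frac{1}{e^{4}} + e^{- \frac{8}{3}}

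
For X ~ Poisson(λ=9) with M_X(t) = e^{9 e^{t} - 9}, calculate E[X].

To find E[X], compute M^(1)(0):
M^(1)(t) = 9 e^{t} e^{9 e^{t} - 9}
M^(1)(0) = 9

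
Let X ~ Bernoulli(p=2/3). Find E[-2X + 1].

For X ~ Bernoulli(p=2/3):
E[X] = \frac{2}{3}
E[-2X + 1] = -2 × E[X] + 1 = - \frac{1}{3}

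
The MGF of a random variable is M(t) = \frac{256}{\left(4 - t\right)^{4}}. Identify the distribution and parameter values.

The MGF M(t) = \frac{256}{\left(4 - t\right)^{4}} is the standard form for the Gamma distribution.
Comparing with the known MGF formula identifies: Gamma(shape α=4, rate β=4)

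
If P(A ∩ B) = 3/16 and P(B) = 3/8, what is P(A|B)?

P(A|B) = P(A ∩ B) / P(B)
= (3/16) / (3/8)
= 1/2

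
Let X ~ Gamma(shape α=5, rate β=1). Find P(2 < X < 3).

P(2 < X < 3) = ∫_{2}^{3} f(x) dx
where f(x) = \frac{x^{4} e^{- x}}{24}
= \frac{-131 + 56 e}{8 e^{3}}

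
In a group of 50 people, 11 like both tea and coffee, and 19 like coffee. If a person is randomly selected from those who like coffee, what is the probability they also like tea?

P(A ∩ B) = 11/50
P(B) = 19/50
P(A|B) = P(A ∩ B) / P(B) = (11/50) / (19/50) = 11/19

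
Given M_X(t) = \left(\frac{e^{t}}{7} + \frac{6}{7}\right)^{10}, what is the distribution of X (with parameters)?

The MGF M(t) = \left(\frac{e^{t}}{7} + \frac{6}{7}\right)^{10} is the standard form for the Binomial distribution.
Comparing with the known MGF formula identifies: Binomial(n=10, p=1/7)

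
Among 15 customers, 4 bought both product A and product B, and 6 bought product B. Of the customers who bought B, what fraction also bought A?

P(A ∩ B) = 4/15
P(B) = 6/15 = 2/5
P(A|B) = P(A ∩ B) / P(B) = (4/15) / (2/5) = 2/3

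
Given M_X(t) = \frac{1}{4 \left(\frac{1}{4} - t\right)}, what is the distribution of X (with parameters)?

The MGF M(t) = \frac{1}{4 \left(\frac{1}{4} - t\right)} is the standard form for the Exponential distribution.
Comparing with the known MGF formula identifies: Exponential(rate λ=1/4)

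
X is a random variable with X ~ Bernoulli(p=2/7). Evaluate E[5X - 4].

For X ~ Bernoulli(p=2/7):
E[X] = \frac{2}{7}
E[5X - 4] = 5 × E[X] - 4 = - \frac{18}{7}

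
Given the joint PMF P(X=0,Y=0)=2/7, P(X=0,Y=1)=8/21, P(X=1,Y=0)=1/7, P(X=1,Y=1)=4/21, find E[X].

First find marginal of X:
P(X=0) = 2/3
P(X=1) = 1/3
E[X] = 0 × 2/3 + 1 × 1/3 = 1/3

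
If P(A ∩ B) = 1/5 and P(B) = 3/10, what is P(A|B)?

P(A|B) = P(A ∩ B) / P(B)
= (1/5) / (3/10)
= 2/3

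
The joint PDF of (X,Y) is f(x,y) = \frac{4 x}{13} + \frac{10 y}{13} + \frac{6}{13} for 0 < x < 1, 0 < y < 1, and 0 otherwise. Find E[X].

E[X] = ∫_0^1 ∫_0^1 x × f(x,y) dy dx
= ∫_0^1 ∫_0^1 x × (\frac{4 x}{13} + \frac{10 y}{13} + \frac{6}{13}) dy dx
= \frac{41}{78}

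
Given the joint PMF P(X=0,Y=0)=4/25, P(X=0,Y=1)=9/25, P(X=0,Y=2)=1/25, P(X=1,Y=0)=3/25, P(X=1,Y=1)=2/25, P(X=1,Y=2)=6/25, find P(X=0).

P(X=0) = P(X=0,Y=0) + P(X=0,Y=1) + P(X=0,Y=2)
= 4/25 + 9/25 + 1/25
= 14/25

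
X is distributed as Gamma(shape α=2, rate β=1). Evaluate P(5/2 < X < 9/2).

P(5/2 < X < 9/2) = ∫_{5/2}^{9/2} f(x) dx
where f(x) = x e^{- x}
= \frac{-11 + 7 e^{2}}{2 e^{\frac{9}{2}}}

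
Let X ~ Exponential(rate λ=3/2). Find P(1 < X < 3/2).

P(1 < X < 3/2) = ∫_{1}^{3/2} f(x) dx
where f(x) = \frac{3 e^{- \frac{3 x}{2}}}{2}
= - \frac{1}{e^{\frac{9}{4}}} + e^{- \frac{3}{2}}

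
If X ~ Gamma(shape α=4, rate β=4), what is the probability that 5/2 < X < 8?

P(5/2 < X < 8) = ∫_{5/2}^{8} f(x) dx
where f(x) = \frac{128 x^{3} e^{- 4 x}}{3}
= \frac{-18019 + 683 e^{22}}{3 e^{32}}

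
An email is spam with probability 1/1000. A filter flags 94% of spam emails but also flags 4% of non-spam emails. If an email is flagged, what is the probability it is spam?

Let D = the rare event, + = positive/flagged.
P(D) = 1/1000
P(+|D) = 94/100 = 47/50
P(+|D') = 4/100 = 1/25
P(+) = P(+|D)P(D) + P(+|D')P(D')
     = \frac{47}{50} × \frac{1}{1000} + \frac{1}{25} × \frac{999}{1000}
     = \frac{409}{10000}
P(D|+) = P(+|D)P(D)/P(+) = \frac{47}{2045}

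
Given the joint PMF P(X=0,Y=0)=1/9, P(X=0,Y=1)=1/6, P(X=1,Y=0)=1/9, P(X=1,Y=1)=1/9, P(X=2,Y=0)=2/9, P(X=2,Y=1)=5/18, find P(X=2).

P(X=2) = P(X=2,Y=0) + P(X=2,Y=1)
= 2/9 + 5/18
= 1/2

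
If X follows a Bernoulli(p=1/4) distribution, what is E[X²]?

Using the identity E[X²] = Var(X) + (E[X])²:
E[X] = \frac{1}{4}
Var(X) = \frac{3}{16}
E[X²] = \frac{3}{16} + (\frac{1}{4})²
= \frac{1}{4}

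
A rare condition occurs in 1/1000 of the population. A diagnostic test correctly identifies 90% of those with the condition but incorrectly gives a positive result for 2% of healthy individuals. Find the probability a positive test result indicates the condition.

Let D = the rare event, + = positive/flagged.
P(D) = 1/1000
P(+|D) = 90/100 = 9/10
P(+|D') = 2/100 = 1/50
P(+) = P(+|D)P(D) + P(+|D')P(D')
     = \frac{9}{10} × \frac{1}{1000} + \frac{1}{50} × \frac{999}{1000}
     = \frac{261}{12500}
P(D|+) = P(+|D)P(D)/P(+) = \frac{5}{116}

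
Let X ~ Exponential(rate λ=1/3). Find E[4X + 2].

For X ~ Exponential(rate λ=1/3):
E[X] = 3
E[4X + 2] = 4 × E[X] + 2 = 14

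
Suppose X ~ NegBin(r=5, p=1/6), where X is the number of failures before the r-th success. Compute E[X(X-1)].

E[X(X-1)] = E[X² - X] = E[X²] - E[X]
E[X] = 25
E[X²] = Var(X) + (E[X])² = 150 + (25)² = 775
E[X(X-1)] = 775 - 25 = 750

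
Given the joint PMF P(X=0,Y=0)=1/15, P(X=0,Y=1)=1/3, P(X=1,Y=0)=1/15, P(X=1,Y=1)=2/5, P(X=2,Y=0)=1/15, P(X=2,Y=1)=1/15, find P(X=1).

P(X=1) = P(X=1,Y=0) + P(X=1,Y=1)
= 1/15 + 2/5
= 7/15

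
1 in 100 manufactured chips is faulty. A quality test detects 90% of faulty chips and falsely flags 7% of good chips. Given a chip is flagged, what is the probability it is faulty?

Let D = the rare event, + = positive/flagged.
P(D) = 1/100
P(+|D) = 90/100 = 9/10
P(+|D') = 7/100
P(+) = P(+|D)P(D) + P(+|D')P(D')
     = \frac{9}{10} × \frac{1}{100} + \frac{7}{100} × \frac{99}{100}
     = \frac{783}{10000}
P(D|+) = P(+|D)P(D)/P(+) = \frac{10}{87}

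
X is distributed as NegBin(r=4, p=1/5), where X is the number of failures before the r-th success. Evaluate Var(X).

For X ~ NegBin(r=4, p=1/5), where X is the number of failures before the r-th success:
Var(X) = 80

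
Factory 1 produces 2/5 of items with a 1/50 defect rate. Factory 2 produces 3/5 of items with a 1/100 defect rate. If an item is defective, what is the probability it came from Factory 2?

Using Bayes' theorem:
P(F1) = 2/5, P(D|F1) = 1/50
P(F2) = 3/5, P(D|F2) = 1/100
P(D) = P(D|F1)P(F1) + P(D|F2)P(F2)
     = \frac{7}{500}
P(F2|D) = P(D|F2)P(F2) / P(D)
= \frac{3}{7}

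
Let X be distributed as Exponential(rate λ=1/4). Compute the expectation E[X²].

Using the identity E[X²] = Var(X) + (E[X])²:
E[X] = 4
Var(X) = 16
E[X²] = 16 + (4)²
= 32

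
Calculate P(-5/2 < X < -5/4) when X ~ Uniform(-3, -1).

P(-5/2 < X < -5/4) = ∫_{-5/2}^{-5/4} f(x) dx
where f(x) = \frac{1}{2}
= \frac{5}{8}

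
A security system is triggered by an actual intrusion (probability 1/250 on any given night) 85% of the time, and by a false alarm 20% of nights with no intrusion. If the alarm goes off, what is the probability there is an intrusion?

Let D = the rare event, + = positive/flagged.
P(D) = 1/250
P(+|D) = 85/100 = 17/20
P(+|D') = 20/100 = 1/5
P(+) = P(+|D)P(D) + P(+|D')P(D')
     = \frac{17}{20} × \frac{1}{250} + \frac{1}{5} × \frac{249}{250}
     = \frac{1013}{5000}
P(D|+) = P(+|D)P(D)/P(+) = \frac{17}{1013}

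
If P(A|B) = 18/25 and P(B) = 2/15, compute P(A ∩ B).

By definition, P(A|B) = P(A ∩ B) / P(B)
So P(A ∩ B) = P(A|B) × P(B)
= 18/25 × 2/15
= 12/125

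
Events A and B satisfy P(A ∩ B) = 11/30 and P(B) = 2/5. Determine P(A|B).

P(A|B) = P(A ∩ B) / P(B)
= (11/30) / (2/5)
= 11/12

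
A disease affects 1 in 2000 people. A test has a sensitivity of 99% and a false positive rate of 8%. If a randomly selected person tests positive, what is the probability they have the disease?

Let D = the rare event, + = positive/flagged.
P(D) = 1/2000
P(+|D) = 99/100
P(+|D') = 8/100 = 2/25
P(+) = P(+|D)P(D) + P(+|D')P(D')
     = \frac{99}{100} × \frac{1}{2000} + \frac{2}{25} × \frac{1999}{2000}
     = \frac{16091}{200000}
P(D|+) = P(+|D)P(D)/P(+) = \frac{99}{16091}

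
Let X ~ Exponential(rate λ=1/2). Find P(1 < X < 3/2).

P(1 < X < 3/2) = ∫_{1}^{3/2} f(x) dx
where f(x) = \frac{e^{- \frac{x}{2}}}{2}
= - \frac{1}{e^{\frac{3}{4}}} + e^{- \frac{1}{2}}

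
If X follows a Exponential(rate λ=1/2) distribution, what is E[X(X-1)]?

E[X(X-1)] = E[X² - X] = E[X²] - E[X]
E[X] = 2
E[X²] = Var(X) + (E[X])² = 4 + (2)² = 8
E[X(X-1)] = 8 - 2 = 6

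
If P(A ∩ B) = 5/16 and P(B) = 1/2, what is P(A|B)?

P(A|B) = P(A ∩ B) / P(B)
= (5/16) / (1/2)
= 5/8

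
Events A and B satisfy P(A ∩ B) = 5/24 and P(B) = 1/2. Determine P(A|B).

P(A|B) = P(A ∩ B) / P(B)
= (5/24) / (1/2)
= 5/12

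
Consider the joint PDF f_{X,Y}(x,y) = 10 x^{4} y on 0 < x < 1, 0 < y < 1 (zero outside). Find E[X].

E[X] = ∫_0^1 ∫_0^1 x × f(x,y) dy dx
= ∫_0^1 ∫_0^1 x × (10 x^{4} y) dy dx
= \frac{5}{6}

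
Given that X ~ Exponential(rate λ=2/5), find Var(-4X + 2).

For X ~ Exponential(rate λ=2/5):
Var(X) = \frac{25}{4}
Var(-4X + 2) = (-4)² × Var(X) = 16 × \frac{25}{4} = 100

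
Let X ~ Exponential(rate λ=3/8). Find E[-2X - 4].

For X ~ Exponential(rate λ=3/8):
E[X] = \frac{8}{3}
E[-2X - 4] = -2 × E[X] - 4 = - \frac{28}{3}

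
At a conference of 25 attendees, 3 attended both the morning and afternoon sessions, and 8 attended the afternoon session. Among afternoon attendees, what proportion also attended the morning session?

P(A ∩ B) = 3/25
P(B) = 8/25
P(A|B) = P(A ∩ B) / P(B) = (3/25) / (8/25) = 3/8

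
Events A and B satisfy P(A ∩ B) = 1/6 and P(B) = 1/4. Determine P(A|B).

P(A|B) = P(A ∩ B) / P(B)
= (1/6) / (1/4)
= 2/3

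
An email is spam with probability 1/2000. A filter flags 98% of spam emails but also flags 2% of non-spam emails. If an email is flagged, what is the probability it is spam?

Let D = the rare event, + = positive/flagged.
P(D) = 1/2000
P(+|D) = 98/100 = 49/50
P(+|D') = 2/100 = 1/50
P(+) = P(+|D)P(D) + P(+|D')P(D')
     = \frac{49}{50} × \frac{1}{2000} + \frac{1}{50} × \frac{1999}{2000}
     = \frac{64}{3125}
P(D|+) = P(+|D)P(D)/P(+) = \frac{49}{2048}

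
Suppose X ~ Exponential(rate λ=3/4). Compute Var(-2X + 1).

For X ~ Exponential(rate λ=3/4):
Var(X) = \frac{16}{9}
Var(-2X + 1) = (-2)² × Var(X) = 4 × \frac{16}{9} = \frac{64}{9}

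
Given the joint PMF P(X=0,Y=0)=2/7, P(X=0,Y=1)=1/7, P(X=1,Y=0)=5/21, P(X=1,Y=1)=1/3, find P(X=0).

P(X=0) = P(X=0,Y=0) + P(X=0,Y=1)
= 2/7 + 1/7
= 3/7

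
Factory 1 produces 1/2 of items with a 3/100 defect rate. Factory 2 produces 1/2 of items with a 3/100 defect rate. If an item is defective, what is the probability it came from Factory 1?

Using Bayes' theorem:
P(F1) = 1/2, P(D|F1) = 3/100
P(F2) = 1/2, P(D|F2) = 3/100
P(D) = P(D|F1)P(F1) + P(D|F2)P(F2)
     = \frac{3}{100}
P(F1|D) = P(D|F1)P(F1) / P(D)
= \frac{1}{2}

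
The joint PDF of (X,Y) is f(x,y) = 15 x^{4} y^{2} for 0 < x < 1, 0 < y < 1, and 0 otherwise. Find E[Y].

E[Y] = ∫_0^1 ∫_0^1 y × f(x,y) dx dy
= \frac{3}{4}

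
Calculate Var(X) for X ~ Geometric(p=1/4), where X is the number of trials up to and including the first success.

For X ~ Geometric(p=1/4), where X is the number of trials up to and including the first success:
Var(X) = 12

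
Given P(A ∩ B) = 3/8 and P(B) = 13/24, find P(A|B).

P(A|B) = P(A ∩ B) / P(B)
= (3/8) / (13/24)
= 9/13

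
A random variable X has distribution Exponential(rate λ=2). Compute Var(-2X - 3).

For X ~ Exponential(rate λ=2):
Var(X) = \frac{1}{4}
Var(-2X - 3) = (-2)² × Var(X) = 4 × \frac{1}{4} = 1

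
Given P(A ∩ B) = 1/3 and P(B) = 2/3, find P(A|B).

P(A|B) = P(A ∩ B) / P(B)
= (1/3) / (2/3)
= 1/2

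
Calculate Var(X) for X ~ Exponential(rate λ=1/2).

For X ~ Exponential(rate λ=1/2):
Var(X) = 4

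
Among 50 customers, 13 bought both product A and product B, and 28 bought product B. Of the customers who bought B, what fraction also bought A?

P(A ∩ B) = 13/50
P(B) = 28/50 = 14/25
P(A|B) = P(A ∩ B) / P(B) = (13/50) / (14/25) = 13/28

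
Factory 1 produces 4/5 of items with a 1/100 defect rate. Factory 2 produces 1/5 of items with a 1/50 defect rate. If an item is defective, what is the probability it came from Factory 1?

Using Bayes' theorem:
P(F1) = 4/5, P(D|F1) = 1/100
P(F2) = 1/5, P(D|F2) = 1/50
P(D) = P(D|F1)P(F1) + P(D|F2)P(F2)
     = \frac{3}{250}
P(F1|D) = P(D|F1)P(F1) / P(D)
= \frac{2}{3}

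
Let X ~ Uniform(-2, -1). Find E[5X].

For X ~ Uniform(-2, -1):
E[X] = - \frac{3}{2}
E[5X] = 5 × E[X] + 0 = - \frac{15}{2}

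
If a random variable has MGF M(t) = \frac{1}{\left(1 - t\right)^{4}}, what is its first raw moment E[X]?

To find E[X], compute M^(1)(0):
M^(1)(t) = \frac{4}{\left(1 - t\right)^{5}}
M^(1)(0) = 4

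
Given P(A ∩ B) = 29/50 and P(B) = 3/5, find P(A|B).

P(A|B) = P(A ∩ B) / P(B)
= (29/50) / (3/5)
= 29/30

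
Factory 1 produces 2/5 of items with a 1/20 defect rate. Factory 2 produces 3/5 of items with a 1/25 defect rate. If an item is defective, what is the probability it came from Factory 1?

Using Bayes' theorem:
P(F1) = 2/5, P(D|F1) = 1/20
P(F2) = 3/5, P(D|F2) = 1/25
P(D) = P(D|F1)P(F1) + P(D|F2)P(F2)
     = \frac{11}{250}
P(F1|D) = P(D|F1)P(F1) / P(D)
= \frac{5}{11}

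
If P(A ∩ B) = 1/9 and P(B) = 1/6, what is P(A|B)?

P(A|B) = P(A ∩ B) / P(B)
= (1/9) / (1/6)
= 2/3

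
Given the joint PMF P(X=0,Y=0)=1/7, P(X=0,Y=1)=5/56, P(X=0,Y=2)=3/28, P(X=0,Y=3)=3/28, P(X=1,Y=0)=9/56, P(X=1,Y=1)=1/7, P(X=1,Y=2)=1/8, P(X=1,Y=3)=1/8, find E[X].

First find marginal of X:
P(X=0) = 25/56
P(X=1) = 31/56
E[X] = 0 × 25/56 + 1 × 31/56 = 31/56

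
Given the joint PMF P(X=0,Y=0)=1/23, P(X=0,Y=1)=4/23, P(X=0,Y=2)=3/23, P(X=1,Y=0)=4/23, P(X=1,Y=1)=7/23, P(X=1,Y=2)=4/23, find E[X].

First find marginal of X:
P(X=0) = 8/23
P(X=1) = 15/23
E[X] = 0 × 8/23 + 1 × 15/23 = 15/23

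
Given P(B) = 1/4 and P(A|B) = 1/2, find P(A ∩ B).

By definition, P(A|B) = P(A ∩ B) / P(B)
So P(A ∩ B) = P(A|B) × P(B)
= 1/2 × 1/4
= 1/8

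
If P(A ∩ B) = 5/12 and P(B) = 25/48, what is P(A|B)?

P(A|B) = P(A ∩ B) / P(B)
= (5/12) / (25/48)
= 4/5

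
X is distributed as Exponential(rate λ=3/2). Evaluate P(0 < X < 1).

P(0 < X < 1) = ∫_{0}^{1} f(x) dx
where f(x) = \frac{3 e^{- \frac{3 x}{2}}}{2}
= 1 - e^{- \frac{3}{2}}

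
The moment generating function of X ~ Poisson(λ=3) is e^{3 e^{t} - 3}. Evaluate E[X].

To find E[X], compute M^(1)(0):
M^(1)(t) = 3 e^{t} e^{3 e^{t} - 3}
M^(1)(0) = 3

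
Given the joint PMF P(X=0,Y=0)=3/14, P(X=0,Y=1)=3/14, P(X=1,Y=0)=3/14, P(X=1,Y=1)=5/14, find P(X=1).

P(X=1) = P(X=1,Y=0) + P(X=1,Y=1)
= 3/14 + 5/14
= 4/7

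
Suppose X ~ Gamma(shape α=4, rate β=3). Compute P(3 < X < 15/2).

P(3 < X < 15/2) = ∫_{3}^{15/2} f(x) dx
where f(x) = \frac{27 x^{3} e^{- 3 x}}{2}
= - \frac{34801}{16 e^{\frac{45}{2}}} + \frac{172}{e^{9}}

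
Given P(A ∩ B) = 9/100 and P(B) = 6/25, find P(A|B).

P(A|B) = P(A ∩ B) / P(B)
= (9/100) / (6/25)
= 3/8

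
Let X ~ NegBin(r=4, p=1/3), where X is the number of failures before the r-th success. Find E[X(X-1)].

E[X(X-1)] = E[X² - X] = E[X²] - E[X]
E[X] = 8
E[X²] = Var(X) + (E[X])² = 24 + (8)² = 88
E[X(X-1)] = 88 - 8 = 80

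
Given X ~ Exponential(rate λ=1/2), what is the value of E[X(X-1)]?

E[X(X-1)] = E[X² - X] = E[X²] - E[X]
E[X] = 2
E[X²] = Var(X) + (E[X])² = 4 + (2)² = 8
E[X(X-1)] = 8 - 2 = 6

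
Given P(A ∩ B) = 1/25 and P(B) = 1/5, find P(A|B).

P(A|B) = P(A ∩ B) / P(B)
= (1/25) / (1/5)
= 1/5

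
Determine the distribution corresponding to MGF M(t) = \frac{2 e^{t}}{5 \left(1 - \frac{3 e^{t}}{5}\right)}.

The MGF M(t) = \frac{2 e^{t}}{5 \left(1 - \frac{3 e^{t}}{5}\right)} is the standard form for the Geometric distribution.
Comparing with the known MGF formula identifies: Geometric(p=2/5), X = trial number of first success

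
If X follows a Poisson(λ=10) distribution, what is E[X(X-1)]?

E[X(X-1)] = E[X² - X] = E[X²] - E[X]
E[X] = 10
E[X²] = Var(X) + (E[X])² = 10 + (10)² = 110
E[X(X-1)] = 110 - 10 = 100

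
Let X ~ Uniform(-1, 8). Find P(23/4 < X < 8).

P(23/4 < X < 8) = ∫_{23/4}^{8} f(x) dx
where f(x) = \frac{1}{9}
= \frac{1}{4}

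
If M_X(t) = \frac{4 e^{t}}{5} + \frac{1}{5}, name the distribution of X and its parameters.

The MGF M(t) = \frac{4 e^{t}}{5} + \frac{1}{5} is the standard form for the Bernoulli distribution.
Comparing with the known MGF formula identifies: Bernoulli(p=4/5)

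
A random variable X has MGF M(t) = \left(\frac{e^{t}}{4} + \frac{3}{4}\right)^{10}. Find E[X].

To find E[X], compute M^(1)(0):
M^(1)(t) = \frac{5 \left(\frac{e^{t}}{4} + \frac{3}{4}\right)^{9} e^{t}}{2}
M^(1)(0) = \frac{5}{2}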